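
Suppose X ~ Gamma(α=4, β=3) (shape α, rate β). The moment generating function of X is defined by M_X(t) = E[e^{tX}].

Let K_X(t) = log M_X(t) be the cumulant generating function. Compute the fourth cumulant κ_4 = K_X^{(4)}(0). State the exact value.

M_X(t) = 81/(3 - t)^4
K_X(t) = log M_X(t) = -4*log(3 - t) + 4*log(3)
dK/dt = -4/(t - 3)
d^2K/dt^2 = 4/(t^2 - 6*t + 9)
d^3K/dt^3 = -8/(t^3 - 9*t^2 + 27*t - 27)
d^4K/dt^4 = 24/(t^4 - 12*t^3 + 54*t^2 - 108*t + 81)

κ_4 = d^4K/dt^4 |_{t=0} = 8/27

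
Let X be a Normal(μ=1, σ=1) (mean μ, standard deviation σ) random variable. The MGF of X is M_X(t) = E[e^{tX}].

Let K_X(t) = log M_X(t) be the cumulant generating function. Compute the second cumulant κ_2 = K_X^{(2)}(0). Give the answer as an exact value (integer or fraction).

M_X(t) = e^(t^2/2 + t)
K_X(t) = log M_X(t) = t^2/2 + t
K^(2)(t) = 1

κ_2 = K^(2)(0) = 1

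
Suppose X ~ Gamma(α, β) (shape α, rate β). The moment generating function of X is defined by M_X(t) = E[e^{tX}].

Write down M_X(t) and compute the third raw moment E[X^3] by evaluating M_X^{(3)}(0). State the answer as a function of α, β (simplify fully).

M_X(t) = (β/(β - t))^α
M^(3)(t) = (-α^3*β^α*(1/(β - t))^α - 3*α^2*β^α*(1/(β - t))^α - 2*α*β^α*(1/(β - t))^α)/(-β^3 + 3*β^2*t - 3*β*t^2 + t^3)

E[X^3] = M^(3)(0) = α*(α^2 + 3*α + 2)/β^3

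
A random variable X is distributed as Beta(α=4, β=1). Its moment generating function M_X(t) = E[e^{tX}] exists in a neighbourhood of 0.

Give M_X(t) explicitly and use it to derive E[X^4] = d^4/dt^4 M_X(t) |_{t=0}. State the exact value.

M_X(t) = ₁F₁(4; 5; t)
M^(4)(t) = ₁F₁(8; 9; t)/2

E[X^4] = M^(4)(0) = 1/2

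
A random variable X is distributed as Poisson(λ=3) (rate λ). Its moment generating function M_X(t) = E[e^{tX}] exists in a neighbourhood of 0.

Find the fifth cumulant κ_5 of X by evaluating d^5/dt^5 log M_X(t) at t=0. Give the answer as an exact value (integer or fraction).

κ_5 = d^5K/dt^5 |_{t=0} = 3

M_X(t) = e^(3*e^(t) - 3)
K_X(t) = log M_X(t) = 3*e^(t) - 3
dK/dt = 3*e^(t)
d^2K/dt^2 = 3*e^(t)
d^3K/dt^3 = 3*e^(t)
d^4K/dt^4 = 3*e^(t)
d^5K/dt^5 = 3*e^(t)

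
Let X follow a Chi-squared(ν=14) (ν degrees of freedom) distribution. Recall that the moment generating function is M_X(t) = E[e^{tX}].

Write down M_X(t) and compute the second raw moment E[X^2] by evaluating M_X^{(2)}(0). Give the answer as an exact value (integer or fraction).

E[X^2] = M′′(0) = 224

M_X(t) = (1 - 2*t)^(-7)
M′(t) = 14/(256*t^8 - 1024*t^7 + 1792*t^6 - 1792*t^5 + 1120*t^4 - 448*t^3 + 112*t^2 - 16*t + 1)
M′′(t) = -224/(512*t^9 - 2304*t^8 + 4608*t^7 - 5376*t^6 + 4032*t^5 - 2016*t^4 + 672*t^3 - 144*t^2 + 18*t - 1)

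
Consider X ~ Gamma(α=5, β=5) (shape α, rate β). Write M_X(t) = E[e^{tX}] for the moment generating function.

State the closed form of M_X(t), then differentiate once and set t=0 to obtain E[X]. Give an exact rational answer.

E[X] = M′(0) = 1

M_X(t) = 3125/(5 - t)^5
M′(t) = 15625/(t^6 - 30*t^5 + 375*t^4 - 2500*t^3 + 9375*t^2 - 18750*t + 15625)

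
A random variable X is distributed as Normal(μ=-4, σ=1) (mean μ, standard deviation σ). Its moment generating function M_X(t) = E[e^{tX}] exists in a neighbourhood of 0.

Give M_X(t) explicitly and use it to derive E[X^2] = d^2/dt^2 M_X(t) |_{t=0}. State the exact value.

E[X^2] = M′′(0) = 17

M_X(t) = e^(t^2/2 - 4*t)
M′(t) = t*e^(-4*t)*e^(t^2/2) - 4*e^(-4*t)*e^(t^2/2)
M′′(t) = (t^2*e^(t^2/2) - 8*t*e^(t^2/2) + 17*e^(t^2/2))*e^(-4*t)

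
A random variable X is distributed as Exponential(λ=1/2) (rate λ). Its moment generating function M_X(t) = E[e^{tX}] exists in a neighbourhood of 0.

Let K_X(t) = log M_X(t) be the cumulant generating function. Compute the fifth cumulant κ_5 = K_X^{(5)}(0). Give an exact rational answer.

M_X(t) = 1/(2*(1/2 - t))
K_X(t) = log M_X(t) = -log(1/2 - t) - log(2)
dK/dt = -2/(2*t - 1)
d^2K/dt^2 = 4/(4*t^2 - 4*t + 1)
d^3K/dt^3 = -16/(8*t^3 - 12*t^2 + 6*t - 1)
d^4K/dt^4 = 96/(16*t^4 - 32*t^3 + 24*t^2 - 8*t + 1)
d^5K/dt^5 = -768/(32*t^5 - 80*t^4 + 80*t^3 - 40*t^2 + 10*t - 1)

κ_5 = d^5K/dt^5 |_{t=0} = 768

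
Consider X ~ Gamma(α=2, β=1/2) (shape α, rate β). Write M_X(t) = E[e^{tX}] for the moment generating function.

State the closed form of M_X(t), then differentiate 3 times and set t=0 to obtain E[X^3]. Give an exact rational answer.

E[X^3] = d^3M/dt^3 |_{t=0} = 192

M_X(t) = 1/(4*(1/2 - t)^2)
dM/dt = -4/(8*t^3 - 12*t^2 + 6*t - 1)
d^2M/dt^2 = 24/(16*t^4 - 32*t^3 + 24*t^2 - 8*t + 1)
d^3M/dt^3 = -192/(32*t^5 - 80*t^4 + 80*t^3 - 40*t^2 + 10*t - 1)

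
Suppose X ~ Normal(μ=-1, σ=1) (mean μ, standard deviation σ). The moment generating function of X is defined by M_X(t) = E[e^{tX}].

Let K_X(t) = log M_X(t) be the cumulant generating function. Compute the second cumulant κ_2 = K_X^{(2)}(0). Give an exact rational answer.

κ_2 = D^2[K](0) = 1

M_X(t) = e^(t^2/2 - t)
K_X(t) = log M_X(t) = t^2/2 - t
D^2[K](t) = 1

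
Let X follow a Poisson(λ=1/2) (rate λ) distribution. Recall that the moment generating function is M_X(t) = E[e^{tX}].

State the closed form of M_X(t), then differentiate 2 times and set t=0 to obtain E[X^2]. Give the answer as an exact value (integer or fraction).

E[X^2] = M^(2)(0) = 3/4

M_X(t) = e^(e^(t)/2 - 1/2)
M^(2)(t) = (e^(2*t)*e^(e^(t)/2) + 2*e^(t)*e^(e^(t)/2))*e^(-1/2)/4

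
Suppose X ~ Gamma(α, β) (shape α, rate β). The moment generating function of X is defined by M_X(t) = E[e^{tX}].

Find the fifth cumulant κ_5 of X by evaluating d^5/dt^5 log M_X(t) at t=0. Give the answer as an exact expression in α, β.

κ_5 = K^(5)(0) = 24*α/β^5

M_X(t) = (β/(β - t))^α
K_X(t) = log M_X(t) = α*(log(β) - log(β - t))
K^(5)(t) = -24*α/(-β^5 + 5*β^4*t - 10*β^3*t^2 + 10*β^2*t^3 - 5*β*t^4 + t^5)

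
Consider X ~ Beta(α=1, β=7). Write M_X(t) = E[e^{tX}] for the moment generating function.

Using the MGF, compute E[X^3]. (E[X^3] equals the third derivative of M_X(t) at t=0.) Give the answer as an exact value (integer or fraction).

M_X(t) = ₁F₁(1; 8; t)
D^3[M](t) = ₁F₁(4; 11; t)/120

E[X^3] = D^3[M](0) = 1/120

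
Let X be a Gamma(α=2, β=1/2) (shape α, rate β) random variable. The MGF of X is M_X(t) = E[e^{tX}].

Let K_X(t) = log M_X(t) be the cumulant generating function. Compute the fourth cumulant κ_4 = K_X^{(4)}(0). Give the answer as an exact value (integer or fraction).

κ_4 = K^(4)(0) = 192

M_X(t) = 1/(4*(1/2 - t)^2)
K_X(t) = log M_X(t) = -2*log(1/2 - t) - 2*log(2)
K^(4)(t) = 192/(16*t^4 - 32*t^3 + 24*t^2 - 8*t + 1)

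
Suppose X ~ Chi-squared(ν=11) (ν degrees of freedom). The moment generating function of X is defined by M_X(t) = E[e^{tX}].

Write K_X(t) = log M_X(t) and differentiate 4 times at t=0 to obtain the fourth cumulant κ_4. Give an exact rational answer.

κ_4 = K^(4)(0) = 528

M_X(t) = (1 - 2*t)^(-11/2)
K_X(t) = log M_X(t) = -11*log(1 - 2*t)/2
K^(4)(t) = 528/(16*t^4 - 32*t^3 + 24*t^2 - 8*t + 1)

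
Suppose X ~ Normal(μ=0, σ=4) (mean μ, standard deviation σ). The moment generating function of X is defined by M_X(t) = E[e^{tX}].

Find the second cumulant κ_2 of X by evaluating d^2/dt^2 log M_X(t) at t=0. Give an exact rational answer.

M_X(t) = e^(8*t^2)
K_X(t) = log M_X(t) = 8*t^2
K′(t) = 16*t
K′′(t) = 16

κ_2 = K′′(0) = 16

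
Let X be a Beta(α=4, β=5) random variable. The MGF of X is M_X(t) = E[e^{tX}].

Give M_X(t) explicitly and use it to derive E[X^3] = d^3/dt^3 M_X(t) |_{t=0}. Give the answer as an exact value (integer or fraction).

M_X(t) = ₁F₁(4; 9; t)
M′(t) = 4*₁F₁(5; 10; t)/9
M′′(t) = 2*₁F₁(6; 11; t)/9
M′′′(t) = 4*₁F₁(7; 12; t)/33

E[X^3] = M′′′(0) = 4/33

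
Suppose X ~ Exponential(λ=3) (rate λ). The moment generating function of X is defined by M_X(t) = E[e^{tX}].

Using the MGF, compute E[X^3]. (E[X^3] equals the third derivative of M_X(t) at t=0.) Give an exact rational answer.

M_X(t) = 3/(3 - t)
M′(t) = 3/(t^2 - 6*t + 9)
M′′(t) = -6/(t^3 - 9*t^2 + 27*t - 27)
M′′′(t) = 18/(t^4 - 12*t^3 + 54*t^2 - 108*t + 81)

E[X^3] = M′′′(0) = 2/9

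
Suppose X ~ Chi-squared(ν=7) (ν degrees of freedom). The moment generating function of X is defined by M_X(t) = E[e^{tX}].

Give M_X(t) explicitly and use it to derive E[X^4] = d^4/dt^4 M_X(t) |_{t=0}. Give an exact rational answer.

E[X^4] = M^(4)(0) = 9009

M_X(t) = (1 - 2*t)^(-7/2)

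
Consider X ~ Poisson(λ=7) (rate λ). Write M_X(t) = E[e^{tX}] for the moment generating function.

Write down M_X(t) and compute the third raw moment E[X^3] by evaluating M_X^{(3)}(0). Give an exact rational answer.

E[X^3] = M^(3)(0) = 497

M_X(t) = e^(7*e^(t) - 7)
M^(3)(t) = (343*e^(3*t)*e^(7*e^(t)) + 147*e^(2*t)*e^(7*e^(t)) + 7*e^(t)*e^(7*e^(t)))*e^(-7)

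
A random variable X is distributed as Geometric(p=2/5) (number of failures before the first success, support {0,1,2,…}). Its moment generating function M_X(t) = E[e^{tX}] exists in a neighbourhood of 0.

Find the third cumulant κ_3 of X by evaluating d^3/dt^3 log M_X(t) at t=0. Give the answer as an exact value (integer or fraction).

κ_3 = d^3K/dt^3 |_{t=0} = 15

M_X(t) = 2/(5*(1 - 3*e^(t)/5))
K_X(t) = log M_X(t) = -log(1 - 3*e^(t)/5) - log(5) + log(2)
dK/dt = -3*e^(t)/(3*e^(t) - 5)
d^2K/dt^2 = 15*e^(t)/(9*e^(2*t) - 30*e^(t) + 25)
d^3K/dt^3 = (-45*e^(2*t) - 75*e^(t))/(27*e^(3*t) - 135*e^(2*t) + 225*e^(t) - 125)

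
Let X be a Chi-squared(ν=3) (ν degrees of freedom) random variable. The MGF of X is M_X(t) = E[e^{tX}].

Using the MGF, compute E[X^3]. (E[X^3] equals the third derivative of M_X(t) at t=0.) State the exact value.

E[X^3] = M^(3)(0) = 105

M_X(t) = (1 - 2*t)^(-3/2)
M^(3)(t) = 105/(16*t^4*√(1 - 2*t) - 32*t^3*√(1 - 2*t) + 24*t^2*√(1 - 2*t) - 8*t*√(1 - 2*t) + √(1 - 2*t))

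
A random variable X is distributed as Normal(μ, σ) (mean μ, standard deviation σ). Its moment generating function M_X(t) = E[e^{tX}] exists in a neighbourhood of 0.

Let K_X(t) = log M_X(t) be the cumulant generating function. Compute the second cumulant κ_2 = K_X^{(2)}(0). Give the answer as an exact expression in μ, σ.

κ_2 = D^2[K](0) = σ^2

M_X(t) = e^(μ*t + σ^2*t^2/2)
K_X(t) = log M_X(t) = μ*t + σ^2*t^2/2
D^2[K](t) = σ^2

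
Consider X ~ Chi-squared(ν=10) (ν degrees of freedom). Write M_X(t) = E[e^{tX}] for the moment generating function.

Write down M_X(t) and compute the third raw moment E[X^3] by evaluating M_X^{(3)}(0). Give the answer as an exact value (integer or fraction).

M_X(t) = (1 - 2*t)^(-5)
M^(3)(t) = 1680/(256*t^8 - 1024*t^7 + 1792*t^6 - 1792*t^5 + 1120*t^4 - 448*t^3 + 112*t^2 - 16*t + 1)

E[X^3] = M^(3)(0) = 1680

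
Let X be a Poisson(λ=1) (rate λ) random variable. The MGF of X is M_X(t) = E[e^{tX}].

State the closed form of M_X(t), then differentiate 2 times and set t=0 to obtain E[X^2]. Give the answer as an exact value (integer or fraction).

E[X^2] = M^(2)(0) = 2

M_X(t) = e^(e^(t) - 1)
M^(2)(t) = (e^(2*t)*e^(e^(t)) + e^(t)*e^(e^(t)))*e^(-1)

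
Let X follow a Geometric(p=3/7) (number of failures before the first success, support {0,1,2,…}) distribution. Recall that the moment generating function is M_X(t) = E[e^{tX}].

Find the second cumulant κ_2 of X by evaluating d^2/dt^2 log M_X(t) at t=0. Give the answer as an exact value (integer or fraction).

M_X(t) = 3/(7*(1 - 4*e^(t)/7))
K_X(t) = log M_X(t) = -log(1 - 4*e^(t)/7) - log(7) + log(3)
K^(2)(t) = 28*e^(t)/(16*e^(2*t) - 56*e^(t) + 49)

κ_2 = K^(2)(0) = 28/9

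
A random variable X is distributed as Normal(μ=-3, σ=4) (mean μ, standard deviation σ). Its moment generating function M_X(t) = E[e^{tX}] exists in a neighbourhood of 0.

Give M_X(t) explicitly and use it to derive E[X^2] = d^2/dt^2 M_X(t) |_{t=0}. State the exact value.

M_X(t) = e^(8*t^2 - 3*t)
D^2[M](t) = (256*t^2*e^(8*t^2) - 96*t*e^(8*t^2) + 25*e^(8*t^2))*e^(-3*t)

E[X^2] = D^2[M](0) = 25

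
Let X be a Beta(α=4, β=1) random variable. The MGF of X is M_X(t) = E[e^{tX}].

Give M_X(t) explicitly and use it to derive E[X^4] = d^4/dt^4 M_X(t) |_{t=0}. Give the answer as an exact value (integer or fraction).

E[X^4] = d^4M/dt^4 |_{t=0} = 1/2

M_X(t) = ₁F₁(4; 5; t)
dM/dt = 4*₁F₁(5; 6; t)/5
d^2M/dt^2 = 2*₁F₁(6; 7; t)/3
d^3M/dt^3 = 4*₁F₁(7; 8; t)/7
d^4M/dt^4 = ₁F₁(8; 9; t)/2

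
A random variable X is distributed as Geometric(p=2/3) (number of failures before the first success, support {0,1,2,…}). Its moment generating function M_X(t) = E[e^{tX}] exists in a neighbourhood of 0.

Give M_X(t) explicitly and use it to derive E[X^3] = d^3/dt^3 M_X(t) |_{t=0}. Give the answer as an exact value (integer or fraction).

E[X^3] = d^3M/dt^3 |_{t=0} = 11/4

M_X(t) = 2/(3*(1 - e^(t)/3))
dM/dt = 2*e^(t)/(e^(2*t) - 6*e^(t) + 9)
d^2M/dt^2 = (-2*e^(2*t) - 6*e^(t))/(e^(3*t) - 9*e^(2*t) + 27*e^(t) - 27)
d^3M/dt^3 = (2*e^(3*t) + 24*e^(2*t) + 18*e^(t))/(e^(4*t) - 12*e^(3*t) + 54*e^(2*t) - 108*e^(t) + 81)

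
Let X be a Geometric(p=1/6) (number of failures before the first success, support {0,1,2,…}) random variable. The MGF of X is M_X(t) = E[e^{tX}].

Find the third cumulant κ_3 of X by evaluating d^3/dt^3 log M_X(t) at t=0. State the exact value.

κ_3 = D^3[K](0) = 330

M_X(t) = 1/(6*(1 - 5*e^(t)/6))
K_X(t) = log M_X(t) = -log(1 - 5*e^(t)/6) - log(6)
D^3[K](t) = (-150*e^(2*t) - 180*e^(t))/(125*e^(3*t) - 450*e^(2*t) + 540*e^(t) - 216)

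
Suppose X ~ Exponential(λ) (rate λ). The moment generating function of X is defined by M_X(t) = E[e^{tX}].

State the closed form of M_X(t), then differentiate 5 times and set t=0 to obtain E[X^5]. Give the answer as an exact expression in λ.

M_X(t) = λ/(λ - t)
M′(t) = λ/(λ^2 - 2*λ*t + t^2)
M′′(t) = -2*λ/(-λ^3 + 3*λ^2*t - 3*λ*t^2 + t^3)
M′′′(t) = 6*λ/(λ^4 - 4*λ^3*t + 6*λ^2*t^2 - 4*λ*t^3 + t^4)
M′′′′(t) = -24*λ/(-λ^5 + 5*λ^4*t - 10*λ^3*t^2 + 10*λ^2*t^3 - 5*λ*t^4 + t^5)
M′′′′′(t) = 120*λ/(λ^6 - 6*λ^5*t + 15*λ^4*t^2 - 20*λ^3*t^3 + 15*λ^2*t^4 - 6*λ*t^5 + t^6)

E[X^5] = M′′′′′(0) = 120/λ^5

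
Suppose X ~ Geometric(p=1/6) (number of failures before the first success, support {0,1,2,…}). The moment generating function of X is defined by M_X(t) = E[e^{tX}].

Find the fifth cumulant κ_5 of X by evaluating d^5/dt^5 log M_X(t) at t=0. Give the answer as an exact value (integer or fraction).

M_X(t) = 1/(6*(1 - 5*e^(t)/6))
K_X(t) = log M_X(t) = -log(1 - 5*e^(t)/6) - log(6)
D^5[K](t) = (-3750*e^(4*t) - 49500*e^(3*t) - 59400*e^(2*t) - 6480*e^(t))/(3125*e^(5*t) - 18750*e^(4*t) + 45000*e^(3*t) - 54000*e^(2*t) + 32400*e^(t) - 7776)

κ_5 = D^5[K](0) = 119130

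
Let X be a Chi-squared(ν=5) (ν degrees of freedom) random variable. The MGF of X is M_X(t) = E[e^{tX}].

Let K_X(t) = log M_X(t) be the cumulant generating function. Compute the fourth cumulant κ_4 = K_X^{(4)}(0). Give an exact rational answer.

M_X(t) = (1 - 2*t)^(-5/2)
K_X(t) = log M_X(t) = -5*log(1 - 2*t)/2
K^(4)(t) = 240/(16*t^4 - 32*t^3 + 24*t^2 - 8*t + 1)

κ_4 = K^(4)(0) = 240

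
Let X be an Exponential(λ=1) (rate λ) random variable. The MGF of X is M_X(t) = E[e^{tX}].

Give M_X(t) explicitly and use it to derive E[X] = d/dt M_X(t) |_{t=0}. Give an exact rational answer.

M_X(t) = 1/(1 - t)
dM/dt = 1/(t^2 - 2*t + 1)

E[X] = dM/dt |_{t=0} = 1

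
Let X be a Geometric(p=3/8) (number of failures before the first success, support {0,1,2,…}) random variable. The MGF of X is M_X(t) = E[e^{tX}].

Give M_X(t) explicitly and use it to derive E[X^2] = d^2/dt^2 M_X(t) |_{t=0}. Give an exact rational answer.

M_X(t) = 3/(8*(1 - 5*e^(t)/8))
D^2[M](t) = (-75*e^(2*t) - 120*e^(t))/(125*e^(3*t) - 600*e^(2*t) + 960*e^(t) - 512)

E[X^2] = D^2[M](0) = 65/9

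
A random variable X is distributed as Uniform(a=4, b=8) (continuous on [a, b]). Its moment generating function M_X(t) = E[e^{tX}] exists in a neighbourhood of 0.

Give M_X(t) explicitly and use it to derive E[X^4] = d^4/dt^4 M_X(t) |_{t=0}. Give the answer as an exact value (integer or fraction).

M_X(t) = (e^(8*t) - e^(4*t))/(4*t)

E[X^4] = D^4[M](0) = 7936/5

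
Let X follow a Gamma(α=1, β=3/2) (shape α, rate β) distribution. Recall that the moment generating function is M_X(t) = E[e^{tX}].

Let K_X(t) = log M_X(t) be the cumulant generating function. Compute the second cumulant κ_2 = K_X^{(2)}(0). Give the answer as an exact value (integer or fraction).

M_X(t) = 3/(2*(3/2 - t))
K_X(t) = log M_X(t) = -log(3/2 - t) - log(2) + log(3)
K^(2)(t) = 4/(4*t^2 - 12*t + 9)

κ_2 = K^(2)(0) = 4/9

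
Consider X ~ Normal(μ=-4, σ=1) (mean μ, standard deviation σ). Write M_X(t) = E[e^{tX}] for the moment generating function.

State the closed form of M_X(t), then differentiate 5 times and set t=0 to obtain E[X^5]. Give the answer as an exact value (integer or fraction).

M_X(t) = e^(t^2/2 - 4*t)
M′(t) = t*e^(-4*t)*e^(t^2/2) - 4*e^(-4*t)*e^(t^2/2)
M′′(t) = (t^2*e^(t^2/2) - 8*t*e^(t^2/2) + 17*e^(t^2/2))*e^(-4*t)
M′′′(t) = (t^3*e^(t^2/2) - 12*t^2*e^(t^2/2) + 51*t*e^(t^2/2) - 76*e^(t^2/2))*e^(-4*t)
M′′′′(t) = (t^4*e^(t^2/2) - 16*t^3*e^(t^2/2) + 102*t^2*e^(t^2/2) - 304*t*e^(t^2/2) + 355*e^(t^2/2))*e^(-4*t)
M′′′′′(t) = (t^5*e^(t^2/2) - 20*t^4*e^(t^2/2) + 170*t^3*e^(t^2/2) - 760*t^2*e^(t^2/2) + 1775*t*e^(t^2/2) - 1724*e^(t^2/2))*e^(-4*t)

E[X^5] = M′′′′′(0) = -1724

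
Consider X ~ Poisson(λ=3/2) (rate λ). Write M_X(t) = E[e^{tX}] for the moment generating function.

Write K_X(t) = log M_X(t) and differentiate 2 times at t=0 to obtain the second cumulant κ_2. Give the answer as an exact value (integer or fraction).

κ_2 = K^(2)(0) = 3/2

M_X(t) = e^(3*e^(t)/2 - 3/2)
K_X(t) = log M_X(t) = 3*e^(t)/2 - 3/2
K^(2)(t) = 3*e^(t)/2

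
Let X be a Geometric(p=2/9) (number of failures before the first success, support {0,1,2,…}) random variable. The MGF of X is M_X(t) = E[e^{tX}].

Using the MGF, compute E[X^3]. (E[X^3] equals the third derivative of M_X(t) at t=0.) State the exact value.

M_X(t) = 2/(9*(1 - 7*e^(t)/9))
dM/dt = 14*e^(t)/(49*e^(2*t) - 126*e^(t) + 81)
d^2M/dt^2 = (-98*e^(2*t) - 126*e^(t))/(343*e^(3*t) - 1323*e^(2*t) + 1701*e^(t) - 729)
d^3M/dt^3 = (686*e^(3*t) + 3528*e^(2*t) + 1134*e^(t))/(2401*e^(4*t) - 12348*e^(3*t) + 23814*e^(2*t) - 20412*e^(t) + 6561)

E[X^3] = d^3M/dt^3 |_{t=0} = 1337/4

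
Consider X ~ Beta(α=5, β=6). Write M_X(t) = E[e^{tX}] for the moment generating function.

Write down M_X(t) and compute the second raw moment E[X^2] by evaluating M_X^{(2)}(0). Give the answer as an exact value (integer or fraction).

M_X(t) = ₁F₁(5; 11; t)
M^(2)(t) = 5*₁F₁(7; 13; t)/22

E[X^2] = M^(2)(0) = 5/22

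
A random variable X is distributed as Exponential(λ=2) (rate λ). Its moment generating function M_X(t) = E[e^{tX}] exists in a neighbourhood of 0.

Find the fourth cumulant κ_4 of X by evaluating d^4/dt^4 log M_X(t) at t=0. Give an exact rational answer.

κ_4 = d^4K/dt^4 |_{t=0} = 3/8

M_X(t) = 2/(2 - t)
K_X(t) = log M_X(t) = -log(2 - t) + log(2)
dK/dt = -1/(t - 2)
d^2K/dt^2 = 1/(t^2 - 4*t + 4)
d^3K/dt^3 = -2/(t^3 - 6*t^2 + 12*t - 8)
d^4K/dt^4 = 6/(t^4 - 8*t^3 + 24*t^2 - 32*t + 16)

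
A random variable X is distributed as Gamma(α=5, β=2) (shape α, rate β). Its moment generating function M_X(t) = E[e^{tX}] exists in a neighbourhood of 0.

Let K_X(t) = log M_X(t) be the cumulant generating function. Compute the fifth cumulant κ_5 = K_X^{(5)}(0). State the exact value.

M_X(t) = 32/(2 - t)^5
K_X(t) = log M_X(t) = -5*log(2 - t) + 5*log(2)
dK/dt = -5/(t - 2)
d^2K/dt^2 = 5/(t^2 - 4*t + 4)
d^3K/dt^3 = -10/(t^3 - 6*t^2 + 12*t - 8)
d^4K/dt^4 = 30/(t^4 - 8*t^3 + 24*t^2 - 32*t + 16)
d^5K/dt^5 = -120/(t^5 - 10*t^4 + 40*t^3 - 80*t^2 + 80*t - 32)

κ_5 = d^5K/dt^5 |_{t=0} = 15/4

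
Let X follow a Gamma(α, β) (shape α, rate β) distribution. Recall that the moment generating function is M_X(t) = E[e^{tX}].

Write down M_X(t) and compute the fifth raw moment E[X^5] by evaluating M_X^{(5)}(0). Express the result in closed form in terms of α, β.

M_X(t) = (β/(β - t))^α
dM/dt = -α*β^α*(1/(β - t))^α/(-β + t)
d^2M/dt^2 = (α^2*β^α*(1/(β - t))^α + α*β^α*(1/(β - t))^α)/(β^2 - 2*β*t + t^2)
d^3M/dt^3 = (-α^3*β^α*(1/(β - t))^α - 3*α^2*β^α*(1/(β - t))^α - 2*α*β^α*(1/(β - t))^α)/(-β^3 + 3*β^2*t - 3*β*t^2 + t^3)
d^4M/dt^4 = (α^4*β^α*(1/(β - t))^α + 6*α^3*β^α*(1/(β - t))^α + 11*α^2*β^α*(1/(β - t))^α + 6*α*β^α*(1/(β - t))^α)/(β^4 - 4*β^3*t + 6*β^2*t^2 - 4*β*t^3 + t^4)

E[X^5] = d^5M/dt^5 |_{t=0} = α*(α^4 + 10*α^3 + 35*α^2 + 50*α + 24)/β^5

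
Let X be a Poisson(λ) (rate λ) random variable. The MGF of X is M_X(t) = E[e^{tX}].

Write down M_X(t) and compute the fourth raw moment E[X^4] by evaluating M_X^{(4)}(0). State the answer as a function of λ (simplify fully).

M_X(t) = e^(λ*(e^(t) - 1))
M′(t) = λ*e^(-λ)*e^(t)*e^(λ*e^(t))
M′′(t) = (λ^2*e^(2*t)*e^(λ*e^(t)) + λ*e^(t)*e^(λ*e^(t)))*e^(-λ)
M′′′(t) = (λ^3*e^(3*t)*e^(λ*e^(t)) + 3*λ^2*e^(2*t)*e^(λ*e^(t)) + λ*e^(t)*e^(λ*e^(t)))*e^(-λ)
M′′′′(t) = (λ^4*e^(4*t)*e^(λ*e^(t)) + 6*λ^3*e^(3*t)*e^(λ*e^(t)) + 7*λ^2*e^(2*t)*e^(λ*e^(t)) + λ*e^(t)*e^(λ*e^(t)))*e^(-λ)

E[X^4] = M′′′′(0) = λ*(λ^3 + 6*λ^2 + 7*λ + 1)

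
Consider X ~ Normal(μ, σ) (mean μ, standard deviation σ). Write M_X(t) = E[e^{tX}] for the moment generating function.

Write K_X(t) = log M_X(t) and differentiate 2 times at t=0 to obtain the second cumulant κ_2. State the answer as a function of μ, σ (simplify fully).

M_X(t) = e^(μ*t + σ^2*t^2/2)
K_X(t) = log M_X(t) = μ*t + σ^2*t^2/2
dK/dt = μ + σ^2*t
d^2K/dt^2 = σ^2

κ_2 = d^2K/dt^2 |_{t=0} = σ^2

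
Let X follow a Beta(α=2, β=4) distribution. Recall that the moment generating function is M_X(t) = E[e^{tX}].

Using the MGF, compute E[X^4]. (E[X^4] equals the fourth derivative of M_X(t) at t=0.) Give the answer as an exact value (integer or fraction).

E[X^4] = M^(4)(0) = 5/126

M_X(t) = ₁F₁(2; 6; t)
M^(4)(t) = 5*₁F₁(6; 10; t)/126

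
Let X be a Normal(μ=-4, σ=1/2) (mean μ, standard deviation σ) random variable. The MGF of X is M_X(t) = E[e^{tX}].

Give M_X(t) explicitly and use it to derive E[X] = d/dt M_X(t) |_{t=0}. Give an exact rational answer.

E[X] = M′(0) = -4

M_X(t) = e^(t^2/8 - 4*t)
M′(t) = t*e^(-4*t)*e^(t^2/8)/4 - 4*e^(-4*t)*e^(t^2/8)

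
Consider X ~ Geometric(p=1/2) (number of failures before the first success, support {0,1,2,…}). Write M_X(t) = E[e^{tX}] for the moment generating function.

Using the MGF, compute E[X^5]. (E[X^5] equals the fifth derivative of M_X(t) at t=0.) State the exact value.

E[X^5] = D^5[M](0) = 541

M_X(t) = 1/(2*(1 - e^(t)/2))
D^5[M](t) = (e^(5*t) + 52*e^(4*t) + 264*e^(3*t) + 208*e^(2*t) + 16*e^(t))/(e^(6*t) - 12*e^(5*t) + 60*e^(4*t) - 160*e^(3*t) + 240*e^(2*t) - 192*e^(t) + 64)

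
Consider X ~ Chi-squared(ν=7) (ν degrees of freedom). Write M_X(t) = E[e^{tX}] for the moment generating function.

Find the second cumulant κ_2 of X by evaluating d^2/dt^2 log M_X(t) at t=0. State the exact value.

κ_2 = D^2[K](0) = 14

M_X(t) = (1 - 2*t)^(-7/2)
K_X(t) = log M_X(t) = -7*log(1 - 2*t)/2
D^2[K](t) = 14/(4*t^2 - 4*t + 1)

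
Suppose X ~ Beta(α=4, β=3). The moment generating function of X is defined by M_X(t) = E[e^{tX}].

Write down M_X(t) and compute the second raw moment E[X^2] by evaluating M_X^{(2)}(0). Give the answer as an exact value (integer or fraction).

M_X(t) = ₁F₁(4; 7; t)
M′(t) = 4*₁F₁(5; 8; t)/7
M′′(t) = 5*₁F₁(6; 9; t)/14

E[X^2] = M′′(0) = 5/14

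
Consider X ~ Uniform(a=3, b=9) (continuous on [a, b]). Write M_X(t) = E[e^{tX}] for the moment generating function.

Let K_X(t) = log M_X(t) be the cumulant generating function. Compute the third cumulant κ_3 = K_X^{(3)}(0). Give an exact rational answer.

κ_3 = K′′′(0) = 0

M_X(t) = (e^(9*t) - e^(3*t))/(6*t)
K_X(t) = log M_X(t) = -log(t) + log(e^(9*t) - e^(3*t)) - log(6)
K′(t) = (9*t*e^(6*t) - 3*t - e^(6*t) + 1)/(t*e^(6*t) - t)
K′′(t) = (-36*t^2*e^(6*t) + e^(12*t) - 2*e^(6*t) + 1)/(t^2*e^(12*t) - 2*t^2*e^(6*t) + t^2)
K′′′(t) = (216*t^3*e^(12*t) + 216*t^3*e^(6*t) - 2*e^(18*t) + 6*e^(12*t) - 6*e^(6*t) + 2)/(t^3*e^(18*t) - 3*t^3*e^(12*t) + 3*t^3*e^(6*t) - t^3)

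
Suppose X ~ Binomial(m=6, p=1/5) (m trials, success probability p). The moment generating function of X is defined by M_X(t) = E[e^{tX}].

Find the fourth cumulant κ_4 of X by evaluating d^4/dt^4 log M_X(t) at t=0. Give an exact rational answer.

M_X(t) = (e^(t)/5 + 4/5)^6
K_X(t) = log M_X(t) = 6*log(e^(t)/5 + 4/5)
K′(t) = 6*e^(t)/(e^(t) + 4)
K′′(t) = 24*e^(t)/(e^(2*t) + 8*e^(t) + 16)
K′′′(t) = (-24*e^(2*t) + 96*e^(t))/(e^(3*t) + 12*e^(2*t) + 48*e^(t) + 64)
K′′′′(t) = (24*e^(3*t) - 384*e^(2*t) + 384*e^(t))/(e^(4*t) + 16*e^(3*t) + 96*e^(2*t) + 256*e^(t) + 256)

κ_4 = K′′′′(0) = 24/625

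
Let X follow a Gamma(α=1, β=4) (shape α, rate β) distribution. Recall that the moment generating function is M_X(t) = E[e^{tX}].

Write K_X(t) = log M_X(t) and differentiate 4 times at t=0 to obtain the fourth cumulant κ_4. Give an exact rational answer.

M_X(t) = 4/(4 - t)
K_X(t) = log M_X(t) = -log(4 - t) + 2*log(2)
K′(t) = -1/(t - 4)
K′′(t) = 1/(t^2 - 8*t + 16)
K′′′(t) = -2/(t^3 - 12*t^2 + 48*t - 64)
K′′′′(t) = 6/(t^4 - 16*t^3 + 96*t^2 - 256*t + 256)

κ_4 = K′′′′(0) = 3/128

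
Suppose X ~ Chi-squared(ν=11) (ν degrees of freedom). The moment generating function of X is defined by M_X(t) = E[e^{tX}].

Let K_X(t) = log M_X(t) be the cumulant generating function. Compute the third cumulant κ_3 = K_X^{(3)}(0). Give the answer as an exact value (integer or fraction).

κ_3 = K^(3)(0) = 88

M_X(t) = (1 - 2*t)^(-11/2)
K_X(t) = log M_X(t) = -11*log(1 - 2*t)/2
K^(3)(t) = -88/(8*t^3 - 12*t^2 + 6*t - 1)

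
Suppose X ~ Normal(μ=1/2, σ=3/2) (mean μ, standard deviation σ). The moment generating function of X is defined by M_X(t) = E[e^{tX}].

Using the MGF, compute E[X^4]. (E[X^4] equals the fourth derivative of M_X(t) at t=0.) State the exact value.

M_X(t) = e^(9*t^2/8 + t/2)
M^(4)(t) = 6561*t^4*e^(t/2)*e^(9*t^2/8)/256 + 729*t^3*e^(t/2)*e^(9*t^2/8)/32 + 1215*t^2*e^(t/2)*e^(9*t^2/8)/16 + 63*t*e^(t/2)*e^(9*t^2/8)/2 + 149*e^(t/2)*e^(9*t^2/8)/8

E[X^4] = M^(4)(0) = 149/8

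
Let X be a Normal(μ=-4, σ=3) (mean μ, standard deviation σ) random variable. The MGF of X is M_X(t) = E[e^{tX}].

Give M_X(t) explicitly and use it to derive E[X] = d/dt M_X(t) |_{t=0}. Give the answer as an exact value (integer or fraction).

M_X(t) = e^(9*t^2/2 - 4*t)
M^(1)(t) = 9*t*e^(-4*t)*e^(9*t^2/2) - 4*e^(-4*t)*e^(9*t^2/2)

E[X] = M^(1)(0) = -4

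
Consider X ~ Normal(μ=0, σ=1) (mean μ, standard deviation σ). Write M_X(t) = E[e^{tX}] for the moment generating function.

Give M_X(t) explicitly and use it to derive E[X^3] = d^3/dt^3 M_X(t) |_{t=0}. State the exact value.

E[X^3] = M′′′(0) = 0

M_X(t) = e^(t^2/2)
M′(t) = t*e^(t^2/2)
M′′(t) = t^2*e^(t^2/2) + e^(t^2/2)
M′′′(t) = t^3*e^(t^2/2) + 3*t*e^(t^2/2)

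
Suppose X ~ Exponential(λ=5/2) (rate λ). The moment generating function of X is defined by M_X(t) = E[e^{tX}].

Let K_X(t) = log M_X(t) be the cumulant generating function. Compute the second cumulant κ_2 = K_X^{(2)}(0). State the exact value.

κ_2 = K′′(0) = 4/25

M_X(t) = 5/(2*(5/2 - t))
K_X(t) = log M_X(t) = -log(5/2 - t) - log(2) + log(5)
K′(t) = -2/(2*t - 5)
K′′(t) = 4/(4*t^2 - 20*t + 25)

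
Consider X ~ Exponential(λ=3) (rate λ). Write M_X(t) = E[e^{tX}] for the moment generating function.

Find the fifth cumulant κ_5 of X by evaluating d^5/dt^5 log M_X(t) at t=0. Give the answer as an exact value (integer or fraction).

M_X(t) = 3/(3 - t)
K_X(t) = log M_X(t) = -log(3 - t) + log(3)
dK/dt = -1/(t - 3)
d^2K/dt^2 = 1/(t^2 - 6*t + 9)
d^3K/dt^3 = -2/(t^3 - 9*t^2 + 27*t - 27)
d^4K/dt^4 = 6/(t^4 - 12*t^3 + 54*t^2 - 108*t + 81)
d^5K/dt^5 = -24/(t^5 - 15*t^4 + 90*t^3 - 270*t^2 + 405*t - 243)

κ_5 = d^5K/dt^5 |_{t=0} = 8/81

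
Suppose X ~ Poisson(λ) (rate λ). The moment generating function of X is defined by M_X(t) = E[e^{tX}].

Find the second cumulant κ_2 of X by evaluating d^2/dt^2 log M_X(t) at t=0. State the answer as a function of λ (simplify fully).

M_X(t) = e^(λ*(e^(t) - 1))
K_X(t) = log M_X(t) = λ*(e^(t) - 1)
dK/dt = λ*e^(t)
d^2K/dt^2 = λ*e^(t)

κ_2 = d^2K/dt^2 |_{t=0} = λ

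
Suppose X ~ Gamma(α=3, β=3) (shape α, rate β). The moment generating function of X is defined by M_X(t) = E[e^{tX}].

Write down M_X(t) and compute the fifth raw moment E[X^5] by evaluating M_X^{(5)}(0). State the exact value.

E[X^5] = M^(5)(0) = 280/27

M_X(t) = 27/(3 - t)^3
M^(5)(t) = 68040/(t^8 - 24*t^7 + 252*t^6 - 1512*t^5 + 5670*t^4 - 13608*t^3 + 20412*t^2 - 17496*t + 6561)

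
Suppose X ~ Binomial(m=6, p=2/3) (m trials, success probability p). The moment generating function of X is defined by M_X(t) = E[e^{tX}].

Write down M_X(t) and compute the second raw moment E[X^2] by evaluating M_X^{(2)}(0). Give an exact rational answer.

M_X(t) = (2*e^(t)/3 + 1/3)^6
D^2[M](t) = 256*e^(6*t)/81 + 1600*e^(5*t)/243 + 1280*e^(4*t)/243 + 160*e^(3*t)/81 + 80*e^(2*t)/243 + 4*e^(t)/243

E[X^2] = D^2[M](0) = 52/3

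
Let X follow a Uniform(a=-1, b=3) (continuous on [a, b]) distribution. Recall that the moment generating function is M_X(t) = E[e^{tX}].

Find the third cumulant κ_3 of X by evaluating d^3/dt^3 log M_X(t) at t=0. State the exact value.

κ_3 = d^3K/dt^3 |_{t=0} = 0

M_X(t) = (e^(3*t) - e^(-t))/(4*t)
K_X(t) = log M_X(t) = -log(t) + log(e^(3*t) - e^(-t)) - 2*log(2)
dK/dt = (3*t*e^(4*t) + t - e^(4*t) + 1)/(t*e^(4*t) - t)
d^2K/dt^2 = (-16*t^2*e^(4*t) + e^(8*t) - 2*e^(4*t) + 1)/(t^2*e^(8*t) - 2*t^2*e^(4*t) + t^2)
d^3K/dt^3 = (64*t^3*e^(8*t) + 64*t^3*e^(4*t) - 2*e^(12*t) + 6*e^(8*t) - 6*e^(4*t) + 2)/(t^3*e^(12*t) - 3*t^3*e^(8*t) + 3*t^3*e^(4*t) - t^3)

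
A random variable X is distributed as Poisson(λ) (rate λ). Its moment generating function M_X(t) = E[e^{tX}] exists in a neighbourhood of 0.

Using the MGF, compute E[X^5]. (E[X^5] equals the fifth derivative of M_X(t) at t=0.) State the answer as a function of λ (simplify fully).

M_X(t) = e^(λ*(e^(t) - 1))
D^5[M](t) = (λ^5*e^(5*t)*e^(λ*e^(t)) + 10*λ^4*e^(4*t)*e^(λ*e^(t)) + 25*λ^3*e^(3*t)*e^(λ*e^(t)) + 15*λ^2*e^(2*t)*e^(λ*e^(t)) + λ*e^(t)*e^(λ*e^(t)))*e^(-λ)

E[X^5] = D^5[M](0) = λ*(λ^4 + 10*λ^3 + 25*λ^2 + 15*λ + 1)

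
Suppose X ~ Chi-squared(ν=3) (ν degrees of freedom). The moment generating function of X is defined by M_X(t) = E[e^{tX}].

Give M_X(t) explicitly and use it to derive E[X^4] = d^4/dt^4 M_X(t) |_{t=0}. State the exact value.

E[X^4] = d^4M/dt^4 |_{t=0} = 945

M_X(t) = (1 - 2*t)^(-3/2)
dM/dt = 3/(4*t^2*√(1 - 2*t) - 4*t*√(1 - 2*t) + √(1 - 2*t))
d^2M/dt^2 = -15/(8*t^3*√(1 - 2*t) - 12*t^2*√(1 - 2*t) + 6*t*√(1 - 2*t) - √(1 - 2*t))
d^3M/dt^3 = 105/(16*t^4*√(1 - 2*t) - 32*t^3*√(1 - 2*t) + 24*t^2*√(1 - 2*t) - 8*t*√(1 - 2*t) + √(1 - 2*t))
d^4M/dt^4 = -945/(32*t^5*√(1 - 2*t) - 80*t^4*√(1 - 2*t) + 80*t^3*√(1 - 2*t) - 40*t^2*√(1 - 2*t) + 10*t*√(1 - 2*t) - √(1 - 2*t))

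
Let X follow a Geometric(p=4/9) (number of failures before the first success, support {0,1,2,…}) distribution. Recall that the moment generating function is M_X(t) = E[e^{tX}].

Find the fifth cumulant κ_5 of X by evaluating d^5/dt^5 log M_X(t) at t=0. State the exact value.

M_X(t) = 4/(9*(1 - 5*e^(t)/9))
K_X(t) = log M_X(t) = -log(1 - 5*e^(t)/9) - 2*log(3) + 2*log(2)
K^(5)(t) = (-5625*e^(4*t) - 111375*e^(3*t) - 200475*e^(2*t) - 32805*e^(t))/(3125*e^(5*t) - 28125*e^(4*t) + 101250*e^(3*t) - 182250*e^(2*t) + 164025*e^(t) - 59049)

κ_5 = K^(5)(0) = 43785/128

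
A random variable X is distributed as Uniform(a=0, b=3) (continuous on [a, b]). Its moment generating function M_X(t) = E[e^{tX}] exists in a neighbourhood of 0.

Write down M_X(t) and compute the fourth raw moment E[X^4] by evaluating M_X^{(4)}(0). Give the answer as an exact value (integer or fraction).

M_X(t) = (e^(3*t) - 1)/(3*t)
M^(4)(t) = (27*t^4*e^(3*t) - 36*t^3*e^(3*t) + 36*t^2*e^(3*t) - 24*t*e^(3*t) + 8*e^(3*t) - 8)/t^5

E[X^4] = M^(4)(0) = 81/5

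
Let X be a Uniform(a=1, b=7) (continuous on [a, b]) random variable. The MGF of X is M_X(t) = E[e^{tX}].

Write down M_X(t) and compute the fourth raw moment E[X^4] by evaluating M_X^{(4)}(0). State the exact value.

E[X^4] = M′′′′(0) = 2801/5

M_X(t) = (e^(7*t) - e^(t))/(6*t)
M′(t) = (7*t*e^(7*t) - t*e^(t) - e^(7*t) + e^(t))/(6*t^2)
M′′(t) = (49*t^2*e^(7*t) - t^2*e^(t) - 14*t*e^(7*t) + 2*t*e^(t) + 2*e^(7*t) - 2*e^(t))/(6*t^3)
M′′′(t) = (343*t^3*e^(7*t) - t^3*e^(t) - 147*t^2*e^(7*t) + 3*t^2*e^(t) + 42*t*e^(7*t) - 6*t*e^(t) - 6*e^(7*t) + 6*e^(t))/(6*t^4)
M′′′′(t) = (2401*t^4*e^(7*t) - t^4*e^(t) - 1372*t^3*e^(7*t) + 4*t^3*e^(t) + 588*t^2*e^(7*t) - 12*t^2*e^(t) - 168*t*e^(7*t) + 24*t*e^(t) + 24*e^(7*t) - 24*e^(t))/(6*t^5)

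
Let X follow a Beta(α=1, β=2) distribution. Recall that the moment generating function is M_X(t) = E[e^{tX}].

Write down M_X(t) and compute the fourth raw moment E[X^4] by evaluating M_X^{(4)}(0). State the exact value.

E[X^4] = d^4M/dt^4 |_{t=0} = 1/15

M_X(t) = ₁F₁(1; 3; t)
dM/dt = ₁F₁(2; 4; t)/3
d^2M/dt^2 = ₁F₁(3; 5; t)/6
d^3M/dt^3 = ₁F₁(4; 6; t)/10
d^4M/dt^4 = ₁F₁(5; 7; t)/15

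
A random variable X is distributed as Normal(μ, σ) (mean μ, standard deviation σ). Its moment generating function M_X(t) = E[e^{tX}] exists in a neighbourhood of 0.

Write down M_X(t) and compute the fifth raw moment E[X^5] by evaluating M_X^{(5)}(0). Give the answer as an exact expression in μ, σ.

M_X(t) = e^(μ*t + σ^2*t^2/2)
dM/dt = μ*e^(μ*t)*e^(σ^2*t^2/2) + σ^2*t*e^(μ*t)*e^(σ^2*t^2/2)
d^2M/dt^2 = μ^2*e^(μ*t)*e^(σ^2*t^2/2) + 2*μ*σ^2*t*e^(μ*t)*e^(σ^2*t^2/2) + σ^4*t^2*e^(μ*t)*e^(σ^2*t^2/2) + σ^2*e^(μ*t)*e^(σ^2*t^2/2)

E[X^5] = d^5M/dt^5 |_{t=0} = μ*(μ^4 + 10*μ^2*σ^2 + 15*σ^4)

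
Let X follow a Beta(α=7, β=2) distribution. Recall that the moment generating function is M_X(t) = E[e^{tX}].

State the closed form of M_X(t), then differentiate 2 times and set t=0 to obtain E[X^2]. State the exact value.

M_X(t) = ₁F₁(7; 9; t)
M′(t) = 7*₁F₁(8; 10; t)/9
M′′(t) = 28*₁F₁(9; 11; t)/45

E[X^2] = M′′(0) = 28/45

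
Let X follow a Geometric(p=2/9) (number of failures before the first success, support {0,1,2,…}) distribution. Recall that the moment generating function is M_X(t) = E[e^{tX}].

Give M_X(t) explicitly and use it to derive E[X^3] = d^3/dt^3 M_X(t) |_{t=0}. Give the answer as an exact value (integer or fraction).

M_X(t) = 2/(9*(1 - 7*e^(t)/9))
dM/dt = 14*e^(t)/(49*e^(2*t) - 126*e^(t) + 81)
d^2M/dt^2 = (-98*e^(2*t) - 126*e^(t))/(343*e^(3*t) - 1323*e^(2*t) + 1701*e^(t) - 729)
d^3M/dt^3 = (686*e^(3*t) + 3528*e^(2*t) + 1134*e^(t))/(2401*e^(4*t) - 12348*e^(3*t) + 23814*e^(2*t) - 20412*e^(t) + 6561)

E[X^3] = d^3M/dt^3 |_{t=0} = 1337/4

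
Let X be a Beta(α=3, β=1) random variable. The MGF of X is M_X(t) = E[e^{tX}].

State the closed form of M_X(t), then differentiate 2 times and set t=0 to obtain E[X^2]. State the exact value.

E[X^2] = M′′(0) = 3/5

M_X(t) = ₁F₁(3; 4; t)
M′(t) = 3*₁F₁(4; 5; t)/4
M′′(t) = 3*₁F₁(5; 6; t)/5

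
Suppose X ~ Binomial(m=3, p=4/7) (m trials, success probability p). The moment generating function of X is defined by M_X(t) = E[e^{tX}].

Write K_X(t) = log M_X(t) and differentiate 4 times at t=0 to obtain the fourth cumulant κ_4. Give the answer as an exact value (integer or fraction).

M_X(t) = (4*e^(t)/7 + 3/7)^3
K_X(t) = log M_X(t) = 3*log(4*e^(t)/7 + 3/7)
D^4[K](t) = (576*e^(3*t) - 1728*e^(2*t) + 324*e^(t))/(256*e^(4*t) + 768*e^(3*t) + 864*e^(2*t) + 432*e^(t) + 81)

κ_4 = D^4[K](0) = -828/2401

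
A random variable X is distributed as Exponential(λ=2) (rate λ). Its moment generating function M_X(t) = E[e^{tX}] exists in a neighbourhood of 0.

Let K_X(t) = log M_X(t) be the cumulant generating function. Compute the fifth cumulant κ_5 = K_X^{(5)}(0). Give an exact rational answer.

M_X(t) = 2/(2 - t)
K_X(t) = log M_X(t) = -log(2 - t) + log(2)
K^(5)(t) = -24/(t^5 - 10*t^4 + 40*t^3 - 80*t^2 + 80*t - 32)

κ_5 = K^(5)(0) = 3/4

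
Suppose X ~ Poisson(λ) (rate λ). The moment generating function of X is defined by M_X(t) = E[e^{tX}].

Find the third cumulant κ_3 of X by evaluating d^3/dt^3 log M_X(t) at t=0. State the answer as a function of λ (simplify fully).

κ_3 = K′′′(0) = λ

M_X(t) = e^(λ*(e^(t) - 1))
K_X(t) = log M_X(t) = λ*(e^(t) - 1)
K′(t) = λ*e^(t)
K′′(t) = λ*e^(t)
K′′′(t) = λ*e^(t)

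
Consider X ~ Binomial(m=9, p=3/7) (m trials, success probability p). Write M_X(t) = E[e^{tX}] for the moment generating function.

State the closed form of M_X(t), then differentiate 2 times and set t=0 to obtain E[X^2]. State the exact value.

M_X(t) = (3*e^(t)/7 + 4/7)^9

E[X^2] = M′′(0) = 837/49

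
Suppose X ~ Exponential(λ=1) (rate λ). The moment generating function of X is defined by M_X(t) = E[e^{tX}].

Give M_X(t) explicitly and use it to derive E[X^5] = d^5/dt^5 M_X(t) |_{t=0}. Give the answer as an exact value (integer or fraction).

M_X(t) = 1/(1 - t)
D^5[M](t) = 120/(t^6 - 6*t^5 + 15*t^4 - 20*t^3 + 15*t^2 - 6*t + 1)

E[X^5] = D^5[M](0) = 120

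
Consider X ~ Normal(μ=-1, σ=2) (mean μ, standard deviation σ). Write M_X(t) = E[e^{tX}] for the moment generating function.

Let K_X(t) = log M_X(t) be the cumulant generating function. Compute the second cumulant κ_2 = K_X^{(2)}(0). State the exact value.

M_X(t) = e^(2*t^2 - t)
K_X(t) = log M_X(t) = 2*t^2 - t
dK/dt = 4*t - 1
d^2K/dt^2 = 4

κ_2 = d^2K/dt^2 |_{t=0} = 4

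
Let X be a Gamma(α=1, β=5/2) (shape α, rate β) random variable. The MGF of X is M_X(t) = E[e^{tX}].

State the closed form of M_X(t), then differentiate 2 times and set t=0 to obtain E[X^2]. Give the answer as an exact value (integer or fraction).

M_X(t) = 5/(2*(5/2 - t))
M^(2)(t) = -40/(8*t^3 - 60*t^2 + 150*t - 125)

E[X^2] = M^(2)(0) = 8/25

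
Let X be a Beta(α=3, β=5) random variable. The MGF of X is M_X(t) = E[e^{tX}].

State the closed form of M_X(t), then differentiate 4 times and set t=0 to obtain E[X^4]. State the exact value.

M_X(t) = ₁F₁(3; 8; t)
M^(4)(t) = ₁F₁(7; 12; t)/22

E[X^4] = M^(4)(0) = 1/22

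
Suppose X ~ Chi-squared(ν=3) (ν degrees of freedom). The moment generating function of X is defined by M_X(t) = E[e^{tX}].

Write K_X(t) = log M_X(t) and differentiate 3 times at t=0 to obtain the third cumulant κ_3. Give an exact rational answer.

κ_3 = K^(3)(0) = 24

M_X(t) = (1 - 2*t)^(-3/2)
K_X(t) = log M_X(t) = -3*log(1 - 2*t)/2
K^(3)(t) = -24/(8*t^3 - 12*t^2 + 6*t - 1)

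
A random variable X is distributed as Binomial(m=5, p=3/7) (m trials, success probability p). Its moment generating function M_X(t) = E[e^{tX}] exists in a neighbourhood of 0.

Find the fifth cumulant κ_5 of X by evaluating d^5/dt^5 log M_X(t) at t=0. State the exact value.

M_X(t) = (3*e^(t)/7 + 4/7)^5
K_X(t) = log M_X(t) = 5*log(3*e^(t)/7 + 4/7)
dK/dt = 15*e^(t)/(3*e^(t) + 4)
d^2K/dt^2 = 60*e^(t)/(9*e^(2*t) + 24*e^(t) + 16)
d^3K/dt^3 = (-180*e^(2*t) + 240*e^(t))/(27*e^(3*t) + 108*e^(2*t) + 144*e^(t) + 64)
d^4K/dt^4 = (540*e^(3*t) - 2880*e^(2*t) + 960*e^(t))/(81*e^(4*t) + 432*e^(3*t) + 864*e^(2*t) + 768*e^(t) + 256)
d^5K/dt^5 = (-1620*e^(4*t) + 23760*e^(3*t) - 31680*e^(2*t) + 3840*e^(t))/(243*e^(5*t) + 1620*e^(4*t) + 4320*e^(3*t) + 5760*e^(2*t) + 3840*e^(t) + 1024)

κ_5 = d^5K/dt^5 |_{t=0} = -5700/16807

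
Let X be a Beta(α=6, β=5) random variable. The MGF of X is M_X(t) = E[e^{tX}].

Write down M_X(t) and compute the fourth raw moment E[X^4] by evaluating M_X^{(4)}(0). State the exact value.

E[X^4] = M^(4)(0) = 18/143

M_X(t) = ₁F₁(6; 11; t)
M^(4)(t) = 18*₁F₁(10; 15; t)/143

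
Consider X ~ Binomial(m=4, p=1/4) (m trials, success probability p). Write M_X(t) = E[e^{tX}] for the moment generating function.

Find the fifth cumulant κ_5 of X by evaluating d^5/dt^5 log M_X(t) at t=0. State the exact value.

κ_5 = K^(5)(0) = -15/32

M_X(t) = (e^(t)/4 + 3/4)^4
K_X(t) = log M_X(t) = 4*log(e^(t)/4 + 3/4)
K^(5)(t) = (-12*e^(4*t) + 396*e^(3*t) - 1188*e^(2*t) + 324*e^(t))/(e^(5*t) + 15*e^(4*t) + 90*e^(3*t) + 270*e^(2*t) + 405*e^(t) + 243)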